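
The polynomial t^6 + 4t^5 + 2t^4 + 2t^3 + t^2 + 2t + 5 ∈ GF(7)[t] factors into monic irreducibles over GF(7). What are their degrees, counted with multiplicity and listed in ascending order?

6

Write f(t) = t^6 + 4t^5 + 2t^4 + 2t^3 + t^2 + 2t + 5.
Complete factorization: f(t) = (t^6 + 4t^5 + 2t^4 + 2t^3 + t^2 + 2t + 5).
Factor degrees with multiplicity: 6 = 6.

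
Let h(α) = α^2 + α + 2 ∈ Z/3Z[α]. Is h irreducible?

Yes

Check for roots in Z/3Z: h(0) = 2; h(1) = 1; h(2) = 2.
No roots. A degree-2 polynomial over a field with no linear factor is irreducible.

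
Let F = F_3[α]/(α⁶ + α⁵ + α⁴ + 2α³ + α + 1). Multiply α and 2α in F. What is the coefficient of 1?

Multiply in F_3[α]: (α)·(2α) = 2α².
Reduced: 2α².

0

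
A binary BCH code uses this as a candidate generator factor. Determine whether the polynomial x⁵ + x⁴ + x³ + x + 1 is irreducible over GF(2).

Yes

Write h(x) = x⁵ + x⁴ + x³ + x + 1.
Check for roots in GF(2): h(0) = 1; h(1) = 1.
No roots, so no linear factors.
Monic irreducibles of degree 2 over GF(2): x² + x + 1.
None of them divide h (all give nonzero remainder).
No irreducible factor of degree ≤ 2 exists, so h is irreducible over GF(2).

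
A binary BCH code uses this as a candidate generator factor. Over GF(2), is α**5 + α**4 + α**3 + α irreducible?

No

Write P(α) = α**5 + α**4 + α**3 + α.
Check for roots in GF(2): P(0) = 0 → root; P(1) = 0 → root.
P(0) = 0, so (α) divides P(α); P is reducible.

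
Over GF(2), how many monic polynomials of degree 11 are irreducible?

x^(2^11) − x is the product of all monic irreducibles of degree dividing 11; Möbius inversion gives N = (1/11) Σ μ(11/d)·2^d.
Divisors of 11: 1, 11; μ(11/d) for each: -1, 1.
Σ = − 2^1 + 2^11 = 2046.
N = 2046/11 = 186.

186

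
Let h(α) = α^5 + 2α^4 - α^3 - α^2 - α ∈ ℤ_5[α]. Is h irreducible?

Check for roots in ℤ_5: h(0) = 0 → root; h(1) = 0 → root; h(2) = 0 → root; h(3) = 1; h(4) = 2.
h(0) = 0, so (α) divides h(α); h is reducible.

No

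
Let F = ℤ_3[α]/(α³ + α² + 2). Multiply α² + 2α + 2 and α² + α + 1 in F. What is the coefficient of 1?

Multiply in ℤ_3[α]: (α² + 2α + 2)·(α² + α + 1) = α⁴ + 2α² + α + 2.
Reduce using α³ ≡ 2α² + 1 (mod α³ + α² + 2).
Reduced: 2α + 1.

1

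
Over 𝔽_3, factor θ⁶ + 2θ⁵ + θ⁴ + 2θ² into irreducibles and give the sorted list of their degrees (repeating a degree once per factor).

Write g(θ) = θ⁶ + 2θ⁵ + θ⁴ + 2θ².
Roots in 𝔽_3: g(0) = 0 → root; g(1) = 0 → root; g(2) = 2.
Linear factors from roots: (θ), (θ + 2).
Complete factorization: g(θ) = (θ)^2·(θ + 2)^2·(θ² + θ + 2).
Factor degrees with multiplicity: 1 + 1 + 1 + 1 + 2 = 6.

1, 1, 1, 1, 2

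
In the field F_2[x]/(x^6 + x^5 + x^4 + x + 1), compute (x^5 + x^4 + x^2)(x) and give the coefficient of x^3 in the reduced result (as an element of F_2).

1

Multiply in F_2[x]: (x^5 + x^4 + x^2)·(x) = x^6 + x^5 + x^3.
Reduce using x^6 ≡ x^5 + x^4 + x + 1 (mod x^6 + x^5 + x^4 + x + 1).
Reduced: x^4 + x^3 + x + 1.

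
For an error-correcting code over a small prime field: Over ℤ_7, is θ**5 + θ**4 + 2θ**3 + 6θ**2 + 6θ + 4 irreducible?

Write f(θ) = θ**5 + θ**4 + 2θ**3 + 6θ**2 + 6θ + 4.
Check for roots in ℤ_7: f(0) = 4; f(1) = 6; f(2) = 6; f(3) = 6; f(4) = 6; f(5) = 5; f(6) = 2.
No roots, so no linear factors.
Degree-2 irreducible divisors: test the 21 monic irreducibles of degree 2 over GF(7).
None of them divide f (all give nonzero remainder).
No irreducible factor of degree ≤ 2 exists, so f is irreducible over GF(7).

Yes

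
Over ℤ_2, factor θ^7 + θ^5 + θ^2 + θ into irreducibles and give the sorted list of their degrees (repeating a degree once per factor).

Write f(θ) = θ^7 + θ^5 + θ^2 + θ.
Roots in ℤ_2: f(0) = 0 → root; f(1) = 0 → root.
Linear factors from roots: (θ), (θ + 1).
Complete factorization: f(θ) = (θ)·(θ + 1)·(θ^2 + θ + 1)·(θ^3 + θ + 1).
Factor degrees with multiplicity: 1 + 1 + 2 + 3 = 7.

1, 1, 2, 3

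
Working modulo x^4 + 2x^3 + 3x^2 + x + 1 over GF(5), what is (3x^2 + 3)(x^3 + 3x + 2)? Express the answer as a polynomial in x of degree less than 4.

Multiply in GF(5)[x]: (3x^2 + 3)·(x^3 + 3x + 2) = 3x^5 + 2x^3 + x^2 + 4x + 1.
Reduce using x^4 ≡ 3x^3 + 2x^2 + 4x + 4 (mod x^4 + 2x^3 + 3x^2 + x + 1).
Reduced: x^2 + 2x + 2.

x^2 + 2x + 2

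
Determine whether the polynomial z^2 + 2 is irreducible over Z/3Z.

No

Write P(z) = z^2 + 2.
Check for roots in Z/3Z: P(0) = 2; P(1) = 0 → root; P(2) = 0 → root.
P(1) = 0, so (z − 1) divides P(z); P is reducible.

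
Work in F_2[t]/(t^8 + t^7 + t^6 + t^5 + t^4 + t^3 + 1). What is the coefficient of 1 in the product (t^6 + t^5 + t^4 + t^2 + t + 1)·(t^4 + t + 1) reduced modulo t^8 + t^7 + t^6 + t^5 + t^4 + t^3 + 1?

Multiply in F_2[t]: (t^6 + t^5 + t^4 + t^2 + t + 1)·(t^4 + t + 1) = t^10 + t^9 + t^8 + t^7 + t^6 + t^5 + t^3 + 1.
Reduce using t^8 ≡ t^7 + t^6 + t^5 + t^4 + t^3 + 1 (mod t^8 + t^7 + t^6 + t^5 + t^4 + t^3 + 1).
Reduced: t^3 + t^2 + 1.

1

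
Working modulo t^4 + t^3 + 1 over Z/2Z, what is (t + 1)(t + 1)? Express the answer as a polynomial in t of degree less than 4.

Multiply in Z/2Z[t]: (t + 1)·(t + 1) = t^2 + 1.
Reduced: t^2 + 1.

t^2 + 1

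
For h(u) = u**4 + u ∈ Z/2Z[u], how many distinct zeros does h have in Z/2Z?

2

Evaluate at each of the 2 elements of Z/2Z:
h(0) = 0 → root; h(1) = 0 → root.
Roots: {0, 1}.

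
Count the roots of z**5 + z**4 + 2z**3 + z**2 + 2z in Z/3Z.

Write g(z) = z**5 + z**4 + 2z**3 + z**2 + 2z.
Evaluate at each of the 3 elements of Z/3Z:
g(0) = 0 → root; g(1) = 1; g(2) = 0 → root.
Roots: {0, 2}.

2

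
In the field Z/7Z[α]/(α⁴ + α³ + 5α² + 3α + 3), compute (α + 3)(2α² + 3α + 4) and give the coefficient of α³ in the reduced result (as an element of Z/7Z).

Multiply in Z/7Z[α]: (α + 3)·(2α² + 3α + 4) = 2α³ + 2α² + 6α + 5.
Reduced: 2α³ + 2α² + 6α + 5.

2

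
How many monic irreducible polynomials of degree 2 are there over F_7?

21

x^(7^2) − x is the product of all monic irreducibles of degree dividing 2; Möbius inversion gives N = (1/2) Σ μ(2/d)·7^d.
Divisors of 2: 1, 2; μ(2/d) for each: -1, 1.
Σ = − 7^1 + 7^2 = 42.
N = 42/2 = 21.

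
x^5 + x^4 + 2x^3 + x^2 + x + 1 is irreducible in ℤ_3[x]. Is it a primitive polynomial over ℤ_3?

Write f(x) = x^5 + x^4 + 2x^3 + x^2 + x + 1.
|GF(3^5)^×| = 3^5 − 1 = 242. Prime factorization: 242 = 2·11^2.
f is primitive ⇔ x has order 242 in GF(3)[x]/(f), i.e. x^(242/q) ≠ 1 for each prime q | 242.
x^(121) mod f = 2.
x^(22) mod f = x^4 + x^2 + x.
None equal 1, so x has full order 242; f is primitive.

Yes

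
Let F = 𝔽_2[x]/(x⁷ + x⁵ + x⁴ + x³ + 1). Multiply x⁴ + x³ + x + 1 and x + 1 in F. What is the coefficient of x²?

1

Multiply in 𝔽_2[x]: (x⁴ + x³ + x + 1)·(x + 1) = x⁵ + x³ + x² + 1.
Reduced: x⁵ + x³ + x² + 1.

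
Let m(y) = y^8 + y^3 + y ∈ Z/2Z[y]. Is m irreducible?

No

Check for roots in Z/2Z: m(0) = 0 → root; m(1) = 1.
m(0) = 0, so (y) divides m(y); m is reducible.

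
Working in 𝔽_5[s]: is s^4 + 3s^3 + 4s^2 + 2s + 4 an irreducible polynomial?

Write P(s) = s^4 + 3s^3 + 4s^2 + 2s + 4.
Check for roots in 𝔽_5: P(0) = 4; P(1) = 4; P(2) = 4; P(3) = 3; P(4) = 4.
No roots, so no linear factors.
Degree-2 irreducible divisors: test the 10 monic irreducibles of degree 2 over GF(5).
None of them divide P (all give nonzero remainder).
No irreducible factor of degree ≤ 2 exists, so P is irreducible over GF(5).

Yes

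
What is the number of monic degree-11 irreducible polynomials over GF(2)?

186

x^(2^11) − x is the product of all monic irreducibles of degree dividing 11; Möbius inversion gives N = (1/11) Σ μ(11/d)·2^d.
Divisors of 11: 1, 11; μ(11/d) for each: -1, 1.
Σ = − 2^1 + 2^11 = 2046.
N = 2046/11 = 186.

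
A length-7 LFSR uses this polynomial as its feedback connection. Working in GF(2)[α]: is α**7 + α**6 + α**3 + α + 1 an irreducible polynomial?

Yes

Write f(α) = α**7 + α**6 + α**3 + α + 1.
Check for roots in GF(2): f(0) = 1; f(1) = 1.
No roots, so no linear factors.
Monic irreducibles of degree 2 over GF(2): α**2 + α + 1.
None of them divide f (all give nonzero remainder).
Monic irreducibles of degree 3 over GF(2): α**3 + α + 1, α**3 + α**2 + 1.
None of them divide f (all give nonzero remainder).
No irreducible factor of degree ≤ 3 exists, so f is irreducible over GF(2).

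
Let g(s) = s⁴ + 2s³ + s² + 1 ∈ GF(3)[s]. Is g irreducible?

Check for roots in GF(3): g(0) = 1; g(1) = 2; g(2) = 1.
No roots, so no linear factors.
Monic irreducibles of degree 2 over GF(3): s² + 1, s² + s + 2, s² + 2s + 2.
None of them divide g (all give nonzero remainder).
No irreducible factor of degree ≤ 2 exists, so g is irreducible over GF(3).

Yes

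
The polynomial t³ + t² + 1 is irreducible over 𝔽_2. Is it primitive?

Write f(t) = t³ + t² + 1.
|GF(2^3)^×| = 2^3 − 1 = 7. Prime factorization: 7 = 7.
f is primitive ⇔ t has order 7 in GF(2)[t]/(f), i.e. t^(7/q) ≠ 1 for each prime q | 7.
t^(1) mod f = t.
None equal 1, so t has full order 7; f is primitive.

Yes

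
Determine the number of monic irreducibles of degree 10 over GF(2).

The number of monic irreducibles of degree 10 over GF(2) is (1/10)·Σ_{d∣10} μ(10/d) 2^d.
Divisors of 10: 1, 2, 5, 10; μ(10/d) for each: 1, -1, -1, 1.
Σ = 2^1 − 2^2 − 2^5 + 2^10 = 990.
N = 990/10 = 99.

99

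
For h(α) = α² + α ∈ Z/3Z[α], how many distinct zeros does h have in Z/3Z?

2

Evaluate at each of the 3 elements of Z/3Z:
h(0) = 0 → root; h(1) = 2; h(2) = 0 → root.
Roots: {0, 2}.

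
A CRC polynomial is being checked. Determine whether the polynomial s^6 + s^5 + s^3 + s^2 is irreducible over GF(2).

Write h(s) = s^6 + s^5 + s^3 + s^2.
Check for roots in GF(2): h(0) = 0 → root; h(1) = 0 → root.
h(0) = 0, so (s) divides h(s); h is reducible.

No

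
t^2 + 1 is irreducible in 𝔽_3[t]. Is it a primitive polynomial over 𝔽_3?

No

Write f(t) = t^2 + 1.
|GF(3^2)^×| = 3^2 − 1 = 8. Prime factorization: 8 = 2^3.
f is primitive ⇔ t has order 8 in GF(3)[t]/(f), i.e. t^(8/q) ≠ 1 for each prime q | 8.
t^(4) mod f = 1
Since t^(4) = 1, the order of t divides 4 < 8; not primitive.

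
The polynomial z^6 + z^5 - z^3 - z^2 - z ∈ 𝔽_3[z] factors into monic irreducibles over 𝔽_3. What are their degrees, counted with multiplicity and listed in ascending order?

Write h(z) = z^6 + z^5 - z^3 - z^2 - z.
Roots in 𝔽_3: h(0) = 0 → root; h(1) = 2; h(2) = 1.
Linear factors from roots: (z).
Complete factorization: h(z) = (z)·(z^2 - z - 1)·(z^3 - z^2 + 1).
Factor degrees with multiplicity: 1 + 2 + 3 = 6.

1, 2, 3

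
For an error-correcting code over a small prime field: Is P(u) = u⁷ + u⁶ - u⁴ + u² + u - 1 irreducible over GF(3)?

Check for roots in GF(3): P(0) = 2; P(1) = 2; P(2) = 1.
No roots, so no linear factors.
Monic irreducibles of degree 2 over GF(3): u² + 1, u² + u - 1, u² - u - 1.
None of them divide P (all give nonzero remainder).
Degree-3 irreducible divisors: test the 8 monic irreducibles of degree 3 over GF(3).
None of them divide P (all give nonzero remainder).
No irreducible factor of degree ≤ 3 exists, so P is irreducible over GF(3).

Yes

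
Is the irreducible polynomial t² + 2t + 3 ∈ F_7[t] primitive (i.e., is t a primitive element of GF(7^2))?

Write f(t) = t² + 2t + 3.
|GF(7^2)^×| = 7^2 − 1 = 48. Prime factorization: 48 = 2^4·3.
f is primitive ⇔ t has order 48 in GF(7)[t]/(f), i.e. t^(48/q) ≠ 1 for each prime q | 48.
t^(24) mod f = 6.
t^(16) mod f = 2.
None equal 1, so t has full order 48; f is primitive.

Yes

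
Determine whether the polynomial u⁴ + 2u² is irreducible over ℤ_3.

No

Write g(u) = u⁴ + 2u².
Check for roots in ℤ_3: g(0) = 0 → root; g(1) = 0 → root; g(2) = 0 → root.
g(0) = 0, so (u) divides g(u); g is reducible.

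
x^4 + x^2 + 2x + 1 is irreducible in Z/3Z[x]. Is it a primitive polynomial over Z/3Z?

No

Write f(x) = x^4 + x^2 + 2x + 1.
|GF(3^4)^×| = 3^4 − 1 = 80. Prime factorization: 80 = 2^4·5.
f is primitive ⇔ x has order 80 in GF(3)[x]/(f), i.e. x^(80/q) ≠ 1 for each prime q | 80.
x^(40) mod f = 1
x^(16) mod f = 2x^3 + 2.
Since x^(40) = 1, the order of x divides 40 < 80; not primitive.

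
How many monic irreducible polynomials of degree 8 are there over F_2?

Gauss's count: N_{2}(8) = (1/8) Σ_{d|8} μ(8/d)·2^d.
Divisors of 8: 1, 2, 4, 8; μ(8/d) for each: 0, 0, -1, 1.
Σ = − 2^4 + 2^8 = 240.
N = 240/8 = 30.

30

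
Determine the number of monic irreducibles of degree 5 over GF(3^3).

2869776

x^(27^5) − x is the product of all monic irreducibles of degree dividing 5; Möbius inversion gives N = (1/5) Σ μ(5/d)·27^d.
Divisors of 5: 1, 5; μ(5/d) for each: -1, 1.
Σ = − 27^1 + 27^5 = 14348880.
N = 14348880/5 = 2869776.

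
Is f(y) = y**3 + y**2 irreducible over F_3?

Check for roots in F_3: f(0) = 0 → root; f(1) = 2; f(2) = 0 → root.
f(0) = 0, so (y) divides f(y); f is reducible.

No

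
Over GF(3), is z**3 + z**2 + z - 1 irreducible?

Write P(z) = z**3 + z**2 + z - 1.
Check for roots in GF(3): P(0) = 2; P(1) = 2; P(2) = 1.
No roots. A degree-3 polynomial over a field with no linear factor is irreducible.

Yes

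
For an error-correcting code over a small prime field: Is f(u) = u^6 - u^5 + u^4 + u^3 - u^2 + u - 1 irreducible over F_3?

Yes

Check for roots in F_3: f(0) = 2; f(1) = 1; f(2) = 2.
No roots, so no linear factors.
Monic irreducibles of degree 2 over GF(3): u^2 + 1, u^2 + u - 1, u^2 - u - 1.
None of them divide f (all give nonzero remainder).
Degree-3 irreducible divisors: test the 8 monic irreducibles of degree 3 over GF(3).
None of them divide f (all give nonzero remainder).
No irreducible factor of degree ≤ 3 exists, so f is irreducible over GF(3).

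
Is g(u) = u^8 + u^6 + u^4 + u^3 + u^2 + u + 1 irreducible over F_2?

Check for roots in F_2: g(0) = 1; g(1) = 1.
No roots, so no linear factors.
Monic irreducibles of degree 2 over GF(2): u^2 + u + 1.
None of them divide g (all give nonzero remainder).
Monic irreducibles of degree 3 over GF(2): u^3 + u + 1, u^3 + u^2 + 1.
None of them divide g (all give nonzero remainder).
Monic irreducibles of degree 4 over GF(2): u^4 + u + 1, u^4 + u^3 + 1, u^4 + u^3 + u^2 + u + 1.
None of them divide g (all give nonzero remainder).
No irreducible factor of degree ≤ 4 exists, so g is irreducible over GF(2).

Yes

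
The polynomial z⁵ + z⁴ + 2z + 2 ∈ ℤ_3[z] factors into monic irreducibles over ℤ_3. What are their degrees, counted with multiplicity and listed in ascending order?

1, 1, 1, 2

Write g(z) = z⁵ + z⁴ + 2z + 2.
Roots in ℤ_3: g(0) = 2; g(1) = 0 → root; g(2) = 0 → root.
Linear factors from roots: (z + 2), (z + 1).
Complete factorization: g(z) = (z + 2)·(z + 1)^2·(z² + 1).
Factor degrees with multiplicity: 1 + 1 + 1 + 2 = 5.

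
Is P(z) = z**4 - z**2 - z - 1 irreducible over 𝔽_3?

No

Check for roots in 𝔽_3: P(0) = 2; P(1) = 1; P(2) = 0 → root.
P(2) = 0, so (z − 2) divides P(z); P is reducible.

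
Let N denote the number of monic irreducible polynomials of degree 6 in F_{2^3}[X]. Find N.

43596

Gauss's count: N_{8}(6) = (1/6) Σ_{d|6} μ(6/d)·8^d.
Divisors of 6: 1, 2, 3, 6; μ(6/d) for each: 1, -1, -1, 1.
Σ = 8^1 − 8^2 − 8^3 + 8^6 = 261576.
N = 261576/6 = 43596.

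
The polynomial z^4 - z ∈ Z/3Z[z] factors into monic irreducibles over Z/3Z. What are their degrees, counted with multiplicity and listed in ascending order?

Write g(z) = z^4 - z.
Roots in Z/3Z: g(0) = 0 → root; g(1) = 0 → root; g(2) = 2.
Linear factors from roots: (z), (z - 1).
Complete factorization: g(z) = (z)·(z - 1)^3.
Factor degrees with multiplicity: 1 + 1 + 1 + 1 = 4.

1, 1, 1, 1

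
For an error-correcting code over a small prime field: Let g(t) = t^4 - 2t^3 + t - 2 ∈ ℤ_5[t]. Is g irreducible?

No

Check for roots in ℤ_5: g(0) = 3; g(1) = 3; g(2) = 0 → root; g(3) = 3; g(4) = 0 → root.
g(2) = 0, so (t − 2) divides g(t); g is reducible.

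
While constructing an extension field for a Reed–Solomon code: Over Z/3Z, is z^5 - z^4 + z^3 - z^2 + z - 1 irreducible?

No

Write P(z) = z^5 - z^4 + z^3 - z^2 + z - 1.
Check for roots in Z/3Z: P(0) = 2; P(1) = 0 → root; P(2) = 0 → root.
P(1) = 0, so (z − 1) divides P(z); P is reducible.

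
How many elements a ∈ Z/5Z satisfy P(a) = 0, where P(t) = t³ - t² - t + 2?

0

Evaluate at each of the 5 elements of Z/5Z:
P(0) = 2; P(1) = 1; P(2) = 4; P(3) = 2; P(4) = 1.
No element is a root.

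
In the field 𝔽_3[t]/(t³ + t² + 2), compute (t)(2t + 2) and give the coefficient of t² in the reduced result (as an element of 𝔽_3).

2

Multiply in 𝔽_3[t]: (t)·(2t + 2) = 2t² + 2t.
Reduced: 2t² + 2t.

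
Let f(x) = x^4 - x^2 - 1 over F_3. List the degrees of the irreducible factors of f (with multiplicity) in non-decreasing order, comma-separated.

4

Roots in F_3: f(0) = 2; f(1) = 2; f(2) = 2.
Complete factorization: f(x) = (x^4 - x^2 - 1).
Factor degrees with multiplicity: 4 = 4.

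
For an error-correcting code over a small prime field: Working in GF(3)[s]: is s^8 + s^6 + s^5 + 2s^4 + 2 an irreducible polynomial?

No

Write P(s) = s^8 + s^6 + s^5 + 2s^4 + 2.
Check for roots in GF(3): P(0) = 2; P(1) = 1; P(2) = 2.
No roots, so no linear factors.
Monic irreducibles of degree 2 over GF(3): s^2 + 1, s^2 + s + 2, s^2 + 2s + 2.
s^2 + s + 2 divides P: P(s) = (s^2 + s + 2)·(s^6 + 2s^5 + 2s^2 + s + 1).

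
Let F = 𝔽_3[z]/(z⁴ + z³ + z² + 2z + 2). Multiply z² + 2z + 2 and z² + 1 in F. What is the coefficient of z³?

Multiply in 𝔽_3[z]: (z² + 2z + 2)·(z² + 1) = z⁴ + 2z³ + 2z + 2.
Reduce using z⁴ ≡ 2z³ + 2z² + z + 1 (mod z⁴ + z³ + z² + 2z + 2).
Reduced: z³ + 2z².

1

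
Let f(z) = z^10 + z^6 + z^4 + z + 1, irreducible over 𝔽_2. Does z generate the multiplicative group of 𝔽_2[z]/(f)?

No

|GF(2^10)^×| = 2^10 − 1 = 1023. Prime factorization: 1023 = 3·11·31.
f is primitive ⇔ z has order 1023 in GF(2)[z]/(f), i.e. z^(1023/q) ≠ 1 for each prime q | 1023.
z^(341) mod f = 1
z^(93) mod f = z^9 + z^7 + z^5 + 1.
z^(33) mod f = z^8 + z^6 + z^3 + z.
Since z^(341) = 1, the order of z divides 341 < 1023; not primitive.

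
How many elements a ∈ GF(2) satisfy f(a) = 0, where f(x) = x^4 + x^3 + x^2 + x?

Evaluate at each of the 2 elements of GF(2):
f(0) = 0 → root; f(1) = 0 → root.
Roots: {0, 1}.

2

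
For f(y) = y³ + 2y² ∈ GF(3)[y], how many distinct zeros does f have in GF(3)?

2

Evaluate at each of the 3 elements of GF(3):
f(0) = 0 → root; f(1) = 0 → root; f(2) = 1.
Roots: {0, 1}.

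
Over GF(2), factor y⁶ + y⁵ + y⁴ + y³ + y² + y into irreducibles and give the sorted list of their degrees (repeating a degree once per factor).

1, 1, 2, 2

Write h(y) = y⁶ + y⁵ + y⁴ + y³ + y² + y.
Roots in GF(2): h(0) = 0 → root; h(1) = 0 → root.
Linear factors from roots: (y), (y + 1).
Complete factorization: h(y) = (y)·(y + 1)·(y² + y + 1)^2.
Factor degrees with multiplicity: 1 + 1 + 2 + 2 = 6.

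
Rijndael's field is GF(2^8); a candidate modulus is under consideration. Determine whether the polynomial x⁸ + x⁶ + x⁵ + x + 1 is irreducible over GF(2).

Write h(x) = x⁸ + x⁶ + x⁵ + x + 1.
Check for roots in GF(2): h(0) = 1; h(1) = 1.
No roots, so no linear factors.
Monic irreducibles of degree 2 over GF(2): x² + x + 1.
None of them divide h (all give nonzero remainder).
Monic irreducibles of degree 3 over GF(2): x³ + x + 1, x³ + x² + 1.
None of them divide h (all give nonzero remainder).
Monic irreducibles of degree 4 over GF(2): x⁴ + x + 1, x⁴ + x³ + 1, x⁴ + x³ + x² + x + 1.
None of them divide h (all give nonzero remainder).
No irreducible factor of degree ≤ 4 exists, so h is irreducible over GF(2).

Yes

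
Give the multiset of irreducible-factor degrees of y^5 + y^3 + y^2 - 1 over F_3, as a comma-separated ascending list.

5

Write h(y) = y^5 + y^3 + y^2 - 1.
Roots in F_3: h(0) = 2; h(1) = 2; h(2) = 1.
Complete factorization: h(y) = (y^5 + y^3 + y^2 - 1).
Factor degrees with multiplicity: 5 = 5.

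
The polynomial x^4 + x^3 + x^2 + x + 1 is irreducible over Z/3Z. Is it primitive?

No

Write f(x) = x^4 + x^3 + x^2 + x + 1.
|GF(3^4)^×| = 3^4 − 1 = 80. Prime factorization: 80 = 2^4·5.
f is primitive ⇔ x has order 80 in GF(3)[x]/(f), i.e. x^(80/q) ≠ 1 for each prime q | 80.
x^(40) mod f = 1
x^(16) mod f = x.
Since x^(40) = 1, the order of x divides 40 < 80; not primitive.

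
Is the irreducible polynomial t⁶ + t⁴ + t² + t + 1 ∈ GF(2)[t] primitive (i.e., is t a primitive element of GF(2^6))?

No

Write f(t) = t⁶ + t⁴ + t² + t + 1.
|GF(2^6)^×| = 2^6 − 1 = 63. Prime factorization: 63 = 3^2·7.
f is primitive ⇔ t has order 63 in GF(2)[t]/(f), i.e. t^(63/q) ≠ 1 for each prime q | 63.
t^(21) mod f = 1
t^(9) mod f = t⁴ + t² + t.
Since t^(21) = 1, the order of t divides 21 < 63; not primitive.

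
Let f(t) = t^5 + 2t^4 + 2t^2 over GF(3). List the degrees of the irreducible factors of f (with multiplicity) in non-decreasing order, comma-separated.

Roots in GF(3): f(0) = 0 → root; f(1) = 2; f(2) = 0 → root.
Linear factors from roots: (t), (t + 1).
Complete factorization: f(t) = (t + 1)·(t)^2·(t^2 + t + 2).
Factor degrees with multiplicity: 1 + 1 + 1 + 2 = 5.

1, 1, 1, 2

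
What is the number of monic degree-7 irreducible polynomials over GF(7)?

Gauss's count: N_{7}(7) = (1/7) Σ_{d|7} μ(7/d)·7^d.
Divisors of 7: 1, 7; μ(7/d) for each: -1, 1.
Σ = − 7^1 + 7^7 = 823536.
N = 823536/7 = 117648.

117648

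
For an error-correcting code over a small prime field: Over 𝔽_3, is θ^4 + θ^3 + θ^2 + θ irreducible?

No

Write P(θ) = θ^4 + θ^3 + θ^2 + θ.
Check for roots in 𝔽_3: P(0) = 0 → root; P(1) = 1; P(2) = 0 → root.
P(0) = 0, so (θ) divides P(θ); P is reducible.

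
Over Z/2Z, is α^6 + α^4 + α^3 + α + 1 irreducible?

Yes

Write m(α) = α^6 + α^4 + α^3 + α + 1.
Check for roots in Z/2Z: m(0) = 1; m(1) = 1.
No roots, so no linear factors.
Monic irreducibles of degree 2 over GF(2): α^2 + α + 1.
None of them divide m (all give nonzero remainder).
Monic irreducibles of degree 3 over GF(2): α^3 + α + 1, α^3 + α^2 + 1.
None of them divide m (all give nonzero remainder).
No irreducible factor of degree ≤ 3 exists, so m is irreducible over GF(2).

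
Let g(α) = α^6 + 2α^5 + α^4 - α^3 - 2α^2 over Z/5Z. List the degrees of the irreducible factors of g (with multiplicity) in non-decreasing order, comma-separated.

1, 1, 2, 2

Roots in Z/5Z: g(0) = 0 → root; g(1) = 1; g(2) = 3; g(3) = 1; g(4) = 4.
Linear factors from roots: (α).
Complete factorization: g(α) = (α)^2·(α^2 + 2)·(α^2 + 2α - 1).
Factor degrees with multiplicity: 1 + 1 + 2 + 2 = 6.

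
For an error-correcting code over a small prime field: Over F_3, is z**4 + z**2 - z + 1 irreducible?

Yes

Write g(z) = z**4 + z**2 - z + 1.
Check for roots in F_3: g(0) = 1; g(1) = 2; g(2) = 1.
No roots, so no linear factors.
Monic irreducibles of degree 2 over GF(3): z**2 + 1, z**2 + z - 1, z**2 - z - 1.
None of them divide g (all give nonzero remainder).
No irreducible factor of degree ≤ 2 exists, so g is irreducible over GF(3).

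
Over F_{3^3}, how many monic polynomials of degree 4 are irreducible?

x^(27^4) − x is the product of all monic irreducibles of degree dividing 4; Möbius inversion gives N = (1/4) Σ μ(4/d)·27^d.
Divisors of 4: 1, 2, 4; μ(4/d) for each: 0, -1, 1.
Σ = − 27^2 + 27^4 = 530712.
N = 530712/4 = 132678.

132678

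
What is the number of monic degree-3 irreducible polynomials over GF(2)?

The number of monic irreducibles of degree 3 over GF(2) is (1/3)·Σ_{d∣3} μ(3/d) 2^d.
Divisors of 3: 1, 3; μ(3/d) for each: -1, 1.
Σ = − 2^1 + 2^3 = 6.
N = 6/3 = 2.

2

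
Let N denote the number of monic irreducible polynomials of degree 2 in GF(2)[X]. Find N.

By the necklace-counting formula, N_2(2) = (1/2) Σ_{d|2} μ(2/d)·2^d.
Divisors of 2: 1, 2; μ(2/d) for each: -1, 1.
Σ = − 2^1 + 2^2 = 2.
N = 2/2 = 1.

1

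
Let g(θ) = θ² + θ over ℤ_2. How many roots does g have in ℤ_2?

2

Evaluate at each of the 2 elements of ℤ_2:
g(0) = 0 → root; g(1) = 0 → root.
Roots: {0, 1}.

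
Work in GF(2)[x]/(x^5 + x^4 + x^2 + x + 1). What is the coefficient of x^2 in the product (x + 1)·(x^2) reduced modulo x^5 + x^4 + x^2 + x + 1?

1

Multiply in GF(2)[x]: (x + 1)·(x^2) = x^3 + x^2.
Reduced: x^3 + x^2.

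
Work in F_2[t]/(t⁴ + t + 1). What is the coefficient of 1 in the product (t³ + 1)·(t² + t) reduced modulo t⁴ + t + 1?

1

Multiply in F_2[t]: (t³ + 1)·(t² + t) = t⁵ + t⁴ + t² + t.
Reduce using t⁴ ≡ t + 1 (mod t⁴ + t + 1).
Reduced: t + 1.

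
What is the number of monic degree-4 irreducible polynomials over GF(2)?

By the necklace-counting formula, N_2(4) = (1/4) Σ_{d|4} μ(4/d)·2^d.
Divisors of 4: 1, 2, 4; μ(4/d) for each: 0, -1, 1.
Σ = − 2^2 + 2^4 = 12.
N = 12/4 = 3.

3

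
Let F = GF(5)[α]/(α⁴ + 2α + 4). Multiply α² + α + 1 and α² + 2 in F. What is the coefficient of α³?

Multiply in GF(5)[α]: (α² + α + 1)·(α² + 2) = α⁴ + α³ + 3α² + 2α + 2.
Reduce using α⁴ ≡ 3α + 1 (mod α⁴ + 2α + 4).
Reduced: α³ + 3α² + 3.

1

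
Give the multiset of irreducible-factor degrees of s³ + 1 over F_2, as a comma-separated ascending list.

1, 2

Write g(s) = s³ + 1.
Roots in F_2: g(0) = 1; g(1) = 0 → root.
Linear factors from roots: (s + 1).
Complete factorization: g(s) = (s + 1)·(s² + s + 1).
Factor degrees with multiplicity: 1 + 2 = 3.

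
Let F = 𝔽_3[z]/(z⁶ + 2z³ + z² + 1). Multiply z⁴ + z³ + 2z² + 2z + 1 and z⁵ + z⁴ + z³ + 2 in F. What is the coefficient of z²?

Multiply in 𝔽_3[z]: (z⁴ + z³ + 2z² + 2z + 1)·(z⁵ + z⁴ + z³ + 2) = z⁹ + 2z⁸ + z⁷ + 2z⁶ + 2z⁵ + 2z⁴ + z² + z + 2.
Reduce using z⁶ ≡ z³ + 2z² + 2 (mod z⁶ + 2z³ + z² + 1).
Reduced: z⁴ + z³ + 2z² + 2.

2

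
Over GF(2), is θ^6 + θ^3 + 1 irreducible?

Yes

Write h(θ) = θ^6 + θ^3 + 1.
Check for roots in GF(2): h(0) = 1; h(1) = 1.
No roots, so no linear factors.
Monic irreducibles of degree 2 over GF(2): θ^2 + θ + 1.
None of them divide h (all give nonzero remainder).
Monic irreducibles of degree 3 over GF(2): θ^3 + θ + 1, θ^3 + θ^2 + 1.
None of them divide h (all give nonzero remainder).
No irreducible factor of degree ≤ 3 exists, so h is irreducible over GF(2).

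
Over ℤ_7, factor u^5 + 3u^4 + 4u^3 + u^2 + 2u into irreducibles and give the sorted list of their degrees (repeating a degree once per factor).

Write h(u) = u^5 + 3u^4 + 4u^3 + u^2 + 2u.
Linear factors from roots: (u), (u + 4), (u + 3).
Complete factorization: h(u) = (u)·(u + 3)·(u + 4)·(u^2 + 3u + 6).
Factor degrees with multiplicity: 1 + 1 + 1 + 2 = 5.

1, 1, 1, 2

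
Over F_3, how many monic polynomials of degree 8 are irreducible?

By the necklace-counting formula, N_3(8) = (1/8) Σ_{d|8} μ(8/d)·3^d.
Divisors of 8: 1, 2, 4, 8; μ(8/d) for each: 0, 0, -1, 1.
Σ = − 3^4 + 3^8 = 6480.
N = 6480/8 = 810.

810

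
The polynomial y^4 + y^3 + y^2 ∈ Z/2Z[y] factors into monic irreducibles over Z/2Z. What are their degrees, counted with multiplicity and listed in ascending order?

Write g(y) = y^4 + y^3 + y^2.
Roots in Z/2Z: g(0) = 0 → root; g(1) = 1.
Linear factors from roots: (y).
Complete factorization: g(y) = (y)^2·(y^2 + y + 1).
Factor degrees with multiplicity: 1 + 1 + 2 = 4.

1, 1, 2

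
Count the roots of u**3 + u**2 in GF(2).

Write g(u) = u**3 + u**2.
Evaluate at each of the 2 elements of GF(2):
g(0) = 0 → root; g(1) = 0 → root.
Roots: {0, 1}.

2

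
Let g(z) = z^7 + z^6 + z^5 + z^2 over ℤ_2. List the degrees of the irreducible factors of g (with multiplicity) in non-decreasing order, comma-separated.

1, 1, 1, 1, 3

Roots in ℤ_2: g(0) = 0 → root; g(1) = 0 → root.
Linear factors from roots: (z), (z + 1).
Complete factorization: g(z) = (z)^2·(z + 1)^2·(z^3 + z^2 + 1).
Factor degrees with multiplicity: 1 + 1 + 1 + 1 + 3 = 7.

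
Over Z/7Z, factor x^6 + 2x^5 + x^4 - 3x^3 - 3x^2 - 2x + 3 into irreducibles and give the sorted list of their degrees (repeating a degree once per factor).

1, 2, 3

Write f(x) = x^6 + 2x^5 + x^4 - 3x^3 - 3x^2 - 2x + 3.
Linear factors from roots: (x + 2).
Complete factorization: f(x) = (x + 2)·(x^2 + 2x + 3)·(x^3 - 2x^2 + 2x - 3).
Factor degrees with multiplicity: 1 + 2 + 3 = 6.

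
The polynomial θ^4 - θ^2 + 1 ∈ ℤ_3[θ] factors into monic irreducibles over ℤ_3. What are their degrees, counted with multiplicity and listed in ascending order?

Write h(θ) = θ^4 - θ^2 + 1.
Roots in ℤ_3: h(0) = 1; h(1) = 1; h(2) = 1.
Complete factorization: h(θ) = (θ^2 + 1)^2.
Factor degrees with multiplicity: 2 + 2 = 4.

2, 2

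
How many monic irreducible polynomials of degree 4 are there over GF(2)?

Gauss's count: N_{2}(4) = (1/4) Σ_{d|4} μ(4/d)·2^d.
Divisors of 4: 1, 2, 4; μ(4/d) for each: 0, -1, 1.
Σ = − 2^2 + 2^4 = 12.
N = 12/4 = 3.

3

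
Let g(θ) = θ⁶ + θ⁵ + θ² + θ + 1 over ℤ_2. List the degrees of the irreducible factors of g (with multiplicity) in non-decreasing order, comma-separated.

6

Roots in ℤ_2: g(0) = 1; g(1) = 1.
Complete factorization: g(θ) = (θ⁶ + θ⁵ + θ² + θ + 1).
Factor degrees with multiplicity: 6 = 6.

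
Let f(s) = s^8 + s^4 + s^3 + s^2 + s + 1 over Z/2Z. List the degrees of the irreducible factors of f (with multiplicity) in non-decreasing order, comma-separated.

Roots in Z/2Z: f(0) = 1; f(1) = 0 → root.
Linear factors from roots: (s + 1).
Complete factorization: f(s) = (s + 1)^3·(s^2 + s + 1)·(s^3 + s + 1).
Factor degrees with multiplicity: 1 + 1 + 1 + 2 + 3 = 8.

1, 1, 1, 2, 3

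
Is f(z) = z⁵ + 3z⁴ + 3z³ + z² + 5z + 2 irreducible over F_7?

Yes

Check for roots in F_7: f(0) = 2; f(1) = 1; f(2) = 1; f(3) = 5; f(4) = 6; f(5) = 2; f(6) = 4.
No roots, so no linear factors.
Degree-2 irreducible divisors: test the 21 monic irreducibles of degree 2 over GF(7).
None of them divide f (all give nonzero remainder).
No irreducible factor of degree ≤ 2 exists, so f is irreducible over GF(7).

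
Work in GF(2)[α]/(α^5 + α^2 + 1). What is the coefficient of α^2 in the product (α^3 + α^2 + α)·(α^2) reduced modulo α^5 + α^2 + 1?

1

Multiply in GF(2)[α]: (α^3 + α^2 + α)·(α^2) = α^5 + α^4 + α^3.
Reduce using α^5 ≡ α^2 + 1 (mod α^5 + α^2 + 1).
Reduced: α^4 + α^3 + α^2 + 1.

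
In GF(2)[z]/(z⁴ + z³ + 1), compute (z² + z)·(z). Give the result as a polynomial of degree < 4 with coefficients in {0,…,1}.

Multiply in GF(2)[z]: (z² + z)·(z) = z³ + z².
Reduced: z³ + z².

z^3 + z^2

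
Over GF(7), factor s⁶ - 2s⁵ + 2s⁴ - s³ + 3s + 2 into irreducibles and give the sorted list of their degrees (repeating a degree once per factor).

Write f(s) = s⁶ - 2s⁵ + 2s⁴ - s³ + 3s + 2.
Complete factorization: f(s) = (s⁶ - 2s⁵ + 2s⁴ - s³ + 3s + 2).
Factor degrees with multiplicity: 6 = 6.

6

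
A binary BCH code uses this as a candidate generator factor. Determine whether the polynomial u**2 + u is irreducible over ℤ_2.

No

Write f(u) = u**2 + u.
Check for roots in ℤ_2: f(0) = 0 → root; f(1) = 0 → root.
f(0) = 0, so (u) divides f(u); f is reducible.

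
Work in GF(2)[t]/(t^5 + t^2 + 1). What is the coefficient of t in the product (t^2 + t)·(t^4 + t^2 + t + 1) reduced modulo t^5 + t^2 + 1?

0

Multiply in GF(2)[t]: (t^2 + t)·(t^4 + t^2 + t + 1) = t^6 + t^5 + t^4 + t.
Reduce using t^5 ≡ t^2 + 1 (mod t^5 + t^2 + 1).
Reduced: t^4 + t^3 + t^2 + 1.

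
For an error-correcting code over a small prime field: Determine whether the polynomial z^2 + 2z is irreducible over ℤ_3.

Write f(z) = z^2 + 2z.
Check for roots in ℤ_3: f(0) = 0 → root; f(1) = 0 → root; f(2) = 2.
f(0) = 0, so (z) divides f(z); f is reducible.

No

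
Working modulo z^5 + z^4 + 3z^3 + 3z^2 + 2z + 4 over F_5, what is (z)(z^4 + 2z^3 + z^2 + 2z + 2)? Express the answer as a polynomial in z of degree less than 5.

z^4 + 3z^3 + 4z^2 + 1

Multiply in F_5[z]: (z)·(z^4 + 2z^3 + z^2 + 2z + 2) = z^5 + 2z^4 + z^3 + 2z^2 + 2z.
Reduce using z^5 ≡ 4z^4 + 2z^3 + 2z^2 + 3z + 1 (mod z^5 + z^4 + 3z^3 + 3z^2 + 2z + 4).
Reduced: z^4 + 3z^3 + 4z^2 + 1.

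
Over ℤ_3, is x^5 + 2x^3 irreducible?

No

Write g(x) = x^5 + 2x^3.
Check for roots in ℤ_3: g(0) = 0 → root; g(1) = 0 → root; g(2) = 0 → root.
g(0) = 0, so (x) divides g(x); g is reducible.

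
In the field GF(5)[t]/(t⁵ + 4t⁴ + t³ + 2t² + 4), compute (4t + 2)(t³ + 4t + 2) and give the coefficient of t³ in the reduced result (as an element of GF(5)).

Multiply in GF(5)[t]: (4t + 2)·(t³ + 4t + 2) = 4t⁴ + 2t³ + t² + t + 4.
Reduced: 4t⁴ + 2t³ + t² + t + 4.

2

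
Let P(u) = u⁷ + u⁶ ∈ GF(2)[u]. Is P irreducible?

No

Check for roots in GF(2): P(0) = 0 → root; P(1) = 0 → root.
P(0) = 0, so (u) divides P(u); P is reducible.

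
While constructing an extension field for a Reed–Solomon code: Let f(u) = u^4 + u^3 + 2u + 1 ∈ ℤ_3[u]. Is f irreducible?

Check for roots in ℤ_3: f(0) = 1; f(1) = 2; f(2) = 2.
No roots, so no linear factors.
Monic irreducibles of degree 2 over GF(3): u^2 + 1, u^2 + u + 2, u^2 + 2u + 2.
None of them divide f (all give nonzero remainder).
No irreducible factor of degree ≤ 2 exists, so f is irreducible over GF(3).

Yes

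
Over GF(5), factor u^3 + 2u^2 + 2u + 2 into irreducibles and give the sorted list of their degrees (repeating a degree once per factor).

Write g(u) = u^3 + 2u^2 + 2u + 2.
Roots in GF(5): g(0) = 2; g(1) = 2; g(2) = 2; g(3) = 3; g(4) = 1.
Complete factorization: g(u) = (u^3 + 2u^2 + 2u + 2).
Factor degrees with multiplicity: 3 = 3.

3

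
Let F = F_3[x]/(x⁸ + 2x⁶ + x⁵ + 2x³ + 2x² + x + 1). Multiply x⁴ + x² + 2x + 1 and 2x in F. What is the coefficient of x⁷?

Multiply in F_3[x]: (x⁴ + x² + 2x + 1)·(2x) = 2x⁵ + 2x³ + x² + 2x.
Reduced: 2x⁵ + 2x³ + x² + 2x.

0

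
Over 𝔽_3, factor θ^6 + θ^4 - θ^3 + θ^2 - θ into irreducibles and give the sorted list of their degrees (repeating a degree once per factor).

Write h(θ) = θ^6 + θ^4 - θ^3 + θ^2 - θ.
Roots in 𝔽_3: h(0) = 0 → root; h(1) = 1; h(2) = 2.
Linear factors from roots: (θ).
Complete factorization: h(θ) = (θ)·(θ^2 + θ - 1)·(θ^3 - θ^2 + 1).
Factor degrees with multiplicity: 1 + 2 + 3 = 6.

1, 2, 3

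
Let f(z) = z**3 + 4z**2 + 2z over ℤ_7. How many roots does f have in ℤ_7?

3

Evaluate at each of the 7 elements of ℤ_7:
f(0) = 0 → root; f(1) = 0 → root; f(2) = 0 → root; f(3) = 6; f(4) = 3; f(5) = 4; f(6) = 1.
Roots: {0, 1, 2}.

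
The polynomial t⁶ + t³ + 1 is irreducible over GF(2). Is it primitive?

Write f(t) = t⁶ + t³ + 1.
|GF(2^6)^×| = 2^6 − 1 = 63. Prime factorization: 63 = 3^2·7.
f is primitive ⇔ t has order 63 in GF(2)[t]/(f), i.e. t^(63/q) ≠ 1 for each prime q | 63.
t^(21) mod f = t³.
t^(9) mod f = 1
Since t^(9) = 1, the order of t divides 9 < 63; not primitive.

No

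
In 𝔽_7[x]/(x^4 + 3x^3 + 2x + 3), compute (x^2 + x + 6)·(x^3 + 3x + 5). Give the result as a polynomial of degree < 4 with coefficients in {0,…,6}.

x^3 + 6x^2 + 3x + 1

Multiply in 𝔽_7[x]: (x^2 + x + 6)·(x^3 + 3x + 5) = x^5 + x^4 + 2x^3 + x^2 + 2x + 2.
Reduce using x^4 ≡ 4x^3 + 5x + 4 (mod x^4 + 3x^3 + 2x + 3).
Reduced: x^3 + 6x^2 + 3x + 1.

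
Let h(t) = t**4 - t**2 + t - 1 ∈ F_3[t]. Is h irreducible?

Check for roots in F_3: h(0) = 2; h(1) = 0 → root; h(2) = 1.
h(1) = 0, so (t − 1) divides h(t); h is reducible.

No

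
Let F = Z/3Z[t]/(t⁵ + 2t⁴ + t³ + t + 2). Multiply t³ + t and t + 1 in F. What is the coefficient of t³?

Multiply in Z/3Z[t]: (t³ + t)·(t + 1) = t⁴ + t³ + t² + t.
Reduced: t⁴ + t³ + t² + t.

1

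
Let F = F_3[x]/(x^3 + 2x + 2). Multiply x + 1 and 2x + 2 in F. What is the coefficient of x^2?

Multiply in F_3[x]: (x + 1)·(2x + 2) = 2x^2 + x + 2.
Reduced: 2x^2 + x + 2.

2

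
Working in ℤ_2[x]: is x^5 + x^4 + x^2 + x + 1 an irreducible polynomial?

Yes

Write P(x) = x^5 + x^4 + x^2 + x + 1.
Check for roots in ℤ_2: P(0) = 1; P(1) = 1.
No roots, so no linear factors.
Monic irreducibles of degree 2 over GF(2): x^2 + x + 1.
None of them divide P (all give nonzero remainder).
No irreducible factor of degree ≤ 2 exists, so P is irreducible over GF(2).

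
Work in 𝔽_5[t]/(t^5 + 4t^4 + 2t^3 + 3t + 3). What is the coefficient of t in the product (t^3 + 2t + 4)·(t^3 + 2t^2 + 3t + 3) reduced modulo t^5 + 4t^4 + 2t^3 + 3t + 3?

Multiply in 𝔽_5[t]: (t^3 + 2t + 4)·(t^3 + 2t^2 + 3t + 3) = t^6 + 2t^5 + t^3 + 4t^2 + 3t + 2.
Reduce using t^5 ≡ t^4 + 3t^3 + 2t + 2 (mod t^5 + 4t^4 + 2t^3 + 3t + 3).
Reduced: t^4 + t^2 + t + 3.

1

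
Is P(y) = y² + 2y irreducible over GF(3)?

Check for roots in GF(3): P(0) = 0 → root; P(1) = 0 → root; P(2) = 2.
P(0) = 0, so (y) divides P(y); P is reducible.

No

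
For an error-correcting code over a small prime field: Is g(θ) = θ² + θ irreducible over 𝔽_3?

No

Check for roots in 𝔽_3: g(0) = 0 → root; g(1) = 2; g(2) = 0 → root.
g(0) = 0, so (θ) divides g(θ); g is reducible.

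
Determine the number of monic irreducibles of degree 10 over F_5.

By the necklace-counting formula, N_5(10) = (1/10) Σ_{d|10} μ(10/d)·5^d.
Divisors of 10: 1, 2, 5, 10; μ(10/d) for each: 1, -1, -1, 1.
Σ = 5^1 − 5^2 − 5^5 + 5^10 = 9762480.
N = 9762480/10 = 976248.

976248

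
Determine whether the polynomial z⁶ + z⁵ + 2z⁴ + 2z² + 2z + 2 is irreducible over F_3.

Yes

Write g(z) = z⁶ + z⁵ + 2z⁴ + 2z² + 2z + 2.
Check for roots in F_3: g(0) = 2; g(1) = 1; g(2) = 1.
No roots, so no linear factors.
Monic irreducibles of degree 2 over GF(3): z² + 1, z² + z + 2, z² + 2z + 2.
None of them divide g (all give nonzero remainder).
Degree-3 irreducible divisors: test the 8 monic irreducibles of degree 3 over GF(3).
None of them divide g (all give nonzero remainder).
No irreducible factor of degree ≤ 3 exists, so g is irreducible over GF(3).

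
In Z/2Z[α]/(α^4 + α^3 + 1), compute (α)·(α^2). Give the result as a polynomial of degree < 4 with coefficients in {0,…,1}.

Multiply in Z/2Z[α]: (α)·(α^2) = α^3.
Reduced: α^3.

α^3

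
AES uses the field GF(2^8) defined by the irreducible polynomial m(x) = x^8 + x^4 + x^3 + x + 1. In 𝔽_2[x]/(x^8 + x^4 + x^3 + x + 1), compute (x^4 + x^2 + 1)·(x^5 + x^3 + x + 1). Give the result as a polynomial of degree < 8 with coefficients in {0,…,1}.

Multiply in 𝔽_2[x]: (x^4 + x^2 + 1)·(x^5 + x^3 + x + 1) = x^9 + x^5 + x^4 + x^2 + x + 1.
Reduce using x^8 ≡ x^4 + x^3 + x + 1 (mod x^8 + x^4 + x^3 + x + 1).
Reduced: 1.

1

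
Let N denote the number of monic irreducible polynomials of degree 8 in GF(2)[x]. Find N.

30

By the necklace-counting formula, N_2(8) = (1/8) Σ_{d|8} μ(8/d)·2^d.
Divisors of 8: 1, 2, 4, 8; μ(8/d) for each: 0, 0, -1, 1.
Σ = − 2^4 + 2^8 = 240.
N = 240/8 = 30.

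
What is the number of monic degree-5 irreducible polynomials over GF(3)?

The number of monic irreducibles of degree 5 over GF(3) is (1/5)·Σ_{d∣5} μ(5/d) 3^d.
Divisors of 5: 1, 5; μ(5/d) for each: -1, 1.
Σ = − 3^1 + 3^5 = 240.
N = 240/5 = 48.

48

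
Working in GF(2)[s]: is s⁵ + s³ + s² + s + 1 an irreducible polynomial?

Write f(s) = s⁵ + s³ + s² + s + 1.
Check for roots in GF(2): f(0) = 1; f(1) = 1.
No roots, so no linear factors.
Monic irreducibles of degree 2 over GF(2): s² + s + 1.
None of them divide f (all give nonzero remainder).
No irreducible factor of degree ≤ 2 exists, so f is irreducible over GF(2).

Yes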